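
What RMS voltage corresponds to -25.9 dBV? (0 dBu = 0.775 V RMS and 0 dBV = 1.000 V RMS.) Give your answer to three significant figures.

V = 1.000 V × 10^(-25.9/20).
= 1.000 × 0.05070 = 0.0507 V.

0.0507 V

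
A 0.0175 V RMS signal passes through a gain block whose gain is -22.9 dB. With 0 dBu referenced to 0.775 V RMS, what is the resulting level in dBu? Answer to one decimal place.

-55.8 dBu

Input level: 20·log₁₀(0.0175/0.775) = -32.93 dBu.
Output: -32.93 − 22.9 = -55.8 dBu.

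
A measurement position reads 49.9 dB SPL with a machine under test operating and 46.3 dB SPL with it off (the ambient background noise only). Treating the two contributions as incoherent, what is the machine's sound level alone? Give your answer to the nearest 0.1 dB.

47.4 dB SPL

Remove the background by subtracting linear intensities:
L_src = 10·log₁₀(10^(49.9/10) − 10^(46.3/10)) = 10·log₁₀(55070) = 47.4 dB SPL.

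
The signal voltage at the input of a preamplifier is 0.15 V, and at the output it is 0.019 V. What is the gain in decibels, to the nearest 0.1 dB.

Voltage is an amplitude quantity, so gain = 20·log₁₀(V_out/V_in).
20·log₁₀(0.019/0.15) = 20·log₁₀(0.1267) = -17.9 dB.

-17.9 dB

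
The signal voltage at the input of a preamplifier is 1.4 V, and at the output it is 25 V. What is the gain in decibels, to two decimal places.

25.04 dB

Voltage is an amplitude quantity, so gain = 20·log₁₀(V_out/V_in).
20·log₁₀(25/1.4) = 20·log₁₀(17.86) = 25.04 dB.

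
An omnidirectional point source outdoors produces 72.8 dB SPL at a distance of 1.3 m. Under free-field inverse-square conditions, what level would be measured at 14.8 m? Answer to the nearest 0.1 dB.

51.7 dB SPL

Free-field point source: level drops by 20·log₁₀ of the distance ratio.
ΔL = −20·log₁₀(14.8/1.3) = -21.13 dB, so L₂ = 72.8 + (-21.13) = 51.7 dB SPL.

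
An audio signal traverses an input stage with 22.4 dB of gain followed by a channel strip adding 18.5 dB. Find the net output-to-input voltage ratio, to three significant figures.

111

Net gain = 22.4 + 18.5 = 40.9 dB.
Voltage ratio = 10^(40.9/20) = 111.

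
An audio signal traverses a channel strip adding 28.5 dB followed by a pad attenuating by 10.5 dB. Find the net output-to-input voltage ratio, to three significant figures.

7.94

Net gain = 28.5 + (−10.5) = 18.0 dB.
Voltage ratio = 10^(18.0/20) = 7.94.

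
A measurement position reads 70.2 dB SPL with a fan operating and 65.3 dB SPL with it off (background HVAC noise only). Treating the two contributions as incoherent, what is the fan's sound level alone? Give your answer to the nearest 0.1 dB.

68.5 dB SPL

Subtract intensities: L_src = 10·log₁₀(10^(L_total/10) − 10^(L_bg/10)).
L_src = 10·log₁₀(10^(70.2/10) − 10^(65.3/10)) = 10·log₁₀(7083000) = 68.5 dB SPL.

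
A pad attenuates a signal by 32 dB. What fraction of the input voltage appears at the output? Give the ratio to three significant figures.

Voltage ratio = 10^(dB/20).
10^(-32/20) = 10^(-1.600) = 0.0251.

0.0251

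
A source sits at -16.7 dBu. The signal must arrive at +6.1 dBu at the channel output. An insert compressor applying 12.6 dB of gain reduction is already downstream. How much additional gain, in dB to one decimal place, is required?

The required make-up gain is the shortfall in the dB sum.
G = +6.1 − (-16.7) + 12.6 = 35.4 dB.

35.4 dB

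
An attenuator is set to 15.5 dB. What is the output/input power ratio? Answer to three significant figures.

Power ratio = 10^(dB/10).
10^(-15.5/10) = 10^(-1.550) = 0.0282.

0.0282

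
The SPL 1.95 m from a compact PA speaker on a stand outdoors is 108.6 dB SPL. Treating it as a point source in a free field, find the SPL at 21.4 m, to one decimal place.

87.8 dB SPL

Inverse-square spreading gives ΔL = −20·log₁₀(d₂/d₁).
ΔL = −20·log₁₀(21.4/1.95) = -20.81 dB, so L₂ = 108.6 + (-20.81) = 87.8 dB SPL.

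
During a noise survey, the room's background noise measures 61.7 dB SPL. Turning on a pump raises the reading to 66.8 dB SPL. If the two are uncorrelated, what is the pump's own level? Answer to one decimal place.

Background correction is a power subtraction:
L_src = 10·log₁₀(10^(66.8/10) − 10^(61.7/10)) = 10·log₁₀(3307000) = 65.2 dB SPL.

65.2 dB SPL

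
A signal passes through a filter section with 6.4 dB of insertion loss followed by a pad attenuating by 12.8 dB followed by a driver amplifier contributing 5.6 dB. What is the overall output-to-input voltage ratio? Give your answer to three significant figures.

0.209

Net gain = (−6.4) + (−12.8) + 5.6 = -13.6 dB.
Voltage ratio = 10^(-13.6/20) = 0.209.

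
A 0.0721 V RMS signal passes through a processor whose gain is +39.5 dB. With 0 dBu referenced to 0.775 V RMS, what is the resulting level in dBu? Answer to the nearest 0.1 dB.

+18.9 dBu

Input level: 20·log₁₀(0.0721/0.775) = -20.63 dBu.
Output: -20.63 + 39.5 = +18.9 dBu.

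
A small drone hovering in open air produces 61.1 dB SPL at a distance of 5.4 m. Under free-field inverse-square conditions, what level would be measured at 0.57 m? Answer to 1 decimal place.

80.6 dB SPL

Free-field point source: level drops by 20·log₁₀ of the distance ratio.
ΔL = −20·log₁₀(0.57/5.4) = 19.53 dB, so L₂ = 61.1 + (19.53) = 80.6 dB SPL.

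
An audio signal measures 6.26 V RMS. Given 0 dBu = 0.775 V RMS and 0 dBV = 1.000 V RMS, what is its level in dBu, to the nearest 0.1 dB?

dBu = 20·log₁₀(V / 0.775 V).
20·log₁₀(6.26/0.775) = +18.1 dBu.

+18.1 dBu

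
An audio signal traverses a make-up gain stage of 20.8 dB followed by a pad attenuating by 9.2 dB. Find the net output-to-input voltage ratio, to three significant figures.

Net gain = 20.8 + (−9.2) = 11.6 dB.
Voltage ratio = 10^(11.6/20) = 3.80.

3.80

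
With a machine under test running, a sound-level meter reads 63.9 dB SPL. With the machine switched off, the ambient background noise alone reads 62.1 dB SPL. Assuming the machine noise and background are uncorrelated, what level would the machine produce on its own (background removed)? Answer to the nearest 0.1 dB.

59.2 dB SPL

Remove the background by subtracting linear intensities:
L_src = 10·log₁₀(10^(63.9/10) − 10^(62.1/10)) = 10·log₁₀(832900) = 59.2 dB SPL.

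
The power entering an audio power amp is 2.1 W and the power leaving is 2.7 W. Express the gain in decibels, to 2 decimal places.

1.09 dB

Power ratio → dB uses the 10·log₁₀ form:
10·log₁₀(2.7/2.1) = 10·log₁₀(1.286) = 1.09 dB.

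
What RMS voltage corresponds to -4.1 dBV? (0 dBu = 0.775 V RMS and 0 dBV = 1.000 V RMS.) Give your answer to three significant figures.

V = 1.000 V × 10^(-4.1/20).
= 1.000 × 0.6237 = 0.624 V.

0.624 V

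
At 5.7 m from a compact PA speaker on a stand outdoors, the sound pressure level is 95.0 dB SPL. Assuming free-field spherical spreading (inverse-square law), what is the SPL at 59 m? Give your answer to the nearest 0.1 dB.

74.7 dB SPL

Free-field point source: level drops by 20·log₁₀ of the distance ratio.
ΔL = −20·log₁₀(59/5.7) = -20.30 dB, so L₂ = 95.0 + (-20.30) = 74.7 dB SPL.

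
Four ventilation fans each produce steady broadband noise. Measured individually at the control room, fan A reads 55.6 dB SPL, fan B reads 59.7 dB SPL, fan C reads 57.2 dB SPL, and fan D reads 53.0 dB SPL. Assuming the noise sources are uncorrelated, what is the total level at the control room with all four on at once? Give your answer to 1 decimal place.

63.1 dB SPL

Add the sources as powers (linear), then convert back to dB:
L_total = 10·log₁₀(10^(55.6/10) + 10^(59.7/10) + 10^(57.2/10) + 10^(53.0/10)) = 10·log₁₀(2021000) = 63.1 dB SPL.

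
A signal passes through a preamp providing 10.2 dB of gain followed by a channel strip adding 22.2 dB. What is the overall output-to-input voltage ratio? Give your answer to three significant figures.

Net gain = 10.2 + 22.2 = 32.4 dB.
Voltage ratio = 10^(32.4/20) = 41.7.

41.7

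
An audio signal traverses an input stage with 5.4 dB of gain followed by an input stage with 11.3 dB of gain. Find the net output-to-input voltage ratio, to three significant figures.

Net gain = 5.4 + 11.3 = 16.7 dB.
Voltage ratio = 10^(16.7/20) = 6.84.

6.84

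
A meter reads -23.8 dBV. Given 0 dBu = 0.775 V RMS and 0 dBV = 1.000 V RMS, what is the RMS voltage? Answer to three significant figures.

V = 1.000 V × 10^(-23.8/20).
= 1.000 × 0.06457 = 0.0646 V.

0.0646 V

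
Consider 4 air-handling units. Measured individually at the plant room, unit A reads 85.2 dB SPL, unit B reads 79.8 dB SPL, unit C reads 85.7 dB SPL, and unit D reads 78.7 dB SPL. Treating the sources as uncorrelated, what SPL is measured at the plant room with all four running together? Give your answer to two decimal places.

Add the sources as powers (linear), then convert back to dB:
L_total = 10·log₁₀(10^(85.2/10) + 10^(79.8/10) + 10^(85.7/10) + 10^(78.7/10)) = 10·log₁₀(872300000) = 89.41 dB SPL.

89.41 dB SPL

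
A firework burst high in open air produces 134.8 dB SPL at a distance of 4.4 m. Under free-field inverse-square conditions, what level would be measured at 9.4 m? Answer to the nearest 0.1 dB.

128.2 dB SPL

Free-field point source: level drops by 20·log₁₀ of the distance ratio.
ΔL = −20·log₁₀(9.4/4.4) = -6.59 dB, so L₂ = 134.8 + (-6.59) = 128.2 dB SPL.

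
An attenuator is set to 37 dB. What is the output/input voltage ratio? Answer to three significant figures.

0.0141

Voltage ratio = 10^(dB/20).
10^(-37/20) = 10^(-1.850) = 0.0141.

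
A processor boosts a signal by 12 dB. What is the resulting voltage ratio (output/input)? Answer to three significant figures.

3.98

Voltage ratio = 10^(dB/20).
10^(12/20) = 10^(0.6000) = 3.98.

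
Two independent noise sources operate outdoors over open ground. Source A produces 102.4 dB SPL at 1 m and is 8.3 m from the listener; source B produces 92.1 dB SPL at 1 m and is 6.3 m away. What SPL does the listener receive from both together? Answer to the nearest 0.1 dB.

At the listener: L_A = 102.4 − 20·log₁₀(8.3) = 84.02 dB; L_B = 92.1 − 20·log₁₀(6.3) = 76.11 dB.
Combined: 10·log₁₀(10^(84.02/10)+10^(76.11/10)) = 84.7 dB SPL.

84.7 dB SPL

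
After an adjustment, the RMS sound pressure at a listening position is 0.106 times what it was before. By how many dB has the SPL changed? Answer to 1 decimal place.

Sound pressure is an amplitude quantity: ΔL = 20·log₁₀(p₂/p₁).
20·log₁₀(0.106) = -19.5 dB.

-19.5 dB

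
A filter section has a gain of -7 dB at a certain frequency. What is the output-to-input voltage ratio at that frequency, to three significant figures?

0.447

Voltage ratio = 10^(dB/20).
10^(-7/20) = 10^(-0.3500) = 0.447.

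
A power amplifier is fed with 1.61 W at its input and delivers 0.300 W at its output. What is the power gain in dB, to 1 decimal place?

-7.3 dB

For a power ratio, dB = 10·log₁₀(P₂/P₁).
10·log₁₀(0.300/1.61) = 10·log₁₀(0.1863) = -7.3 dB.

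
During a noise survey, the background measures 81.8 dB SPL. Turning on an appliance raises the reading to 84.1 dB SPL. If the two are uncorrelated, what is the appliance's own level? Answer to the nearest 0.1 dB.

80.2 dB SPL

Subtract intensities: L_src = 10·log₁₀(10^(L_total/10) − 10^(L_bg/10)).
L_src = 10·log₁₀(10^(84.1/10) − 10^(81.8/10)) = 10·log₁₀(105700000) = 80.2 dB SPL.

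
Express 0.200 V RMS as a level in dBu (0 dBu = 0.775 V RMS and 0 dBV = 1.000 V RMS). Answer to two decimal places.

dBu = 20·log₁₀(V / 0.775 V).
20·log₁₀(0.200/0.775) = -11.77 dBu.

-11.77 dBu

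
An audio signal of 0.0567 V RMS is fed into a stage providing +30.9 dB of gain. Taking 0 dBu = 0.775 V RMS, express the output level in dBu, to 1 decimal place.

Input level: 20·log₁₀(0.0567/0.775) = -22.71 dBu.
Output: -22.71 + 30.9 = +8.2 dBu.

+8.2 dBu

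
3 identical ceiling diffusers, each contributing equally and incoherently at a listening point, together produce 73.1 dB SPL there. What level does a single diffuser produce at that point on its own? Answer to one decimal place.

3 equal incoherent sources add 10·log₁₀(3) = 4.77 dB over one source.
L_one = 73.1 − 4.77 = 68.3 dB SPL.

68.3 dB SPL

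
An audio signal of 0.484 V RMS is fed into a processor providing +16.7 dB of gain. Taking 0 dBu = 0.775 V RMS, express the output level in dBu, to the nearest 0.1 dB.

+12.6 dBu

Input level: 20·log₁₀(0.484/0.775) = -4.09 dBu.
Output: -4.09 + 16.7 = +12.6 dBu.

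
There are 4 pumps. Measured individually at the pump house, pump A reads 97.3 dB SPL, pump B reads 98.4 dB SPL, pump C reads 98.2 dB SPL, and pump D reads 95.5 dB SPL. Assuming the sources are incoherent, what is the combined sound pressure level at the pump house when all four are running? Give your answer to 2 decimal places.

Uncorrelated sources add in intensity (power), not in dB.
L_total = 10·log₁₀(10^(97.3/10) + 10^(98.4/10) + 10^(98.2/10) + 10^(95.5/10)) = 10·log₁₀(22444000000) = 103.51 dB SPL.

103.51 dB SPL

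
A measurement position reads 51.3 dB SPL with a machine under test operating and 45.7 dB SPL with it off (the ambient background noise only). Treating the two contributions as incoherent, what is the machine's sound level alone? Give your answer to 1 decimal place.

49.9 dB SPL

Background correction is a power subtraction:
L_src = 10·log₁₀(10^(51.3/10) − 10^(45.7/10)) = 10·log₁₀(97740) = 49.9 dB SPL.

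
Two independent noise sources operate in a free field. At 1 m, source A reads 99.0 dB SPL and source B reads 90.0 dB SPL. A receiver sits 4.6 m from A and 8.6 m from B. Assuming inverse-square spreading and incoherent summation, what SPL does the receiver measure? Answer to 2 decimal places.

At the listener: L_A = 99.0 − 20·log₁₀(4.6) = 85.745 dB; L_B = 90.0 − 20·log₁₀(8.6) = 71.310 dB.
Combined: 10·log₁₀(10^(85.745/10)+10^(71.310/10)) = 85.90 dB SPL.

85.90 dB SPL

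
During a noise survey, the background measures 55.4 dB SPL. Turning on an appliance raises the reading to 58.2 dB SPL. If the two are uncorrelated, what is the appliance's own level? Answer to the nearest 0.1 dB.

Remove the background by subtracting linear intensities:
L_src = 10·log₁₀(10^(58.2/10) − 10^(55.4/10)) = 10·log₁₀(314000) = 55.0 dB SPL.

55.0 dB SPL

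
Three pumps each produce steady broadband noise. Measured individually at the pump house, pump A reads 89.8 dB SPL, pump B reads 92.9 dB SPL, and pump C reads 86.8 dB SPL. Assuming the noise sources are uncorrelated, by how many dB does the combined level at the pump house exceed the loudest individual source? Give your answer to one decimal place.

2.4 dB

Uncorrelated sources add in intensity (power), not in dB.
L_total = 10·log₁₀(10^(89.8/10) + 10^(92.9/10) + 10^(86.8/10)) = 95.29 dB SPL.
Excess over the loudest (92.9 dB): 95.29 − 92.9 = 2.4 dB.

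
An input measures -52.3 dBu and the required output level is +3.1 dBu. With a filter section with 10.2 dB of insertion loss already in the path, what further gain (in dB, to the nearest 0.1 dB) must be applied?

65.6 dB

The required make-up gain is the shortfall in the dB sum.
G = +3.1 − (-52.3) + 10.2 = 65.6 dB.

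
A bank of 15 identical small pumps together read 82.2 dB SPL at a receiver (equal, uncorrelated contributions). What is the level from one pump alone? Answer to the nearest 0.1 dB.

15 equal incoherent sources add 10·log₁₀(15) = 11.76 dB over one source.
L_one = 82.2 − 11.76 = 70.4 dB SPL.

70.4 dB SPL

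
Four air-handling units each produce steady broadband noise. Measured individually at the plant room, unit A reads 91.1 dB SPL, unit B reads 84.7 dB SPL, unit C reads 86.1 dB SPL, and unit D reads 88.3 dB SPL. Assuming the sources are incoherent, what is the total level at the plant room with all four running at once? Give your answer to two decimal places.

Incoherent sources sum as intensities:
L_total = 10·log₁₀(10^(91.1/10) + 10^(84.7/10) + 10^(86.1/10) + 10^(88.3/10)) = 10·log₁₀(2667000000) = 94.26 dB SPL.

94.26 dB SPL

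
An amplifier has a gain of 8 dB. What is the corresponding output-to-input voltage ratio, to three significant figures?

Voltage ratio = 10^(dB/20).
10^(8/20) = 10^(0.4000) = 2.51.

2.51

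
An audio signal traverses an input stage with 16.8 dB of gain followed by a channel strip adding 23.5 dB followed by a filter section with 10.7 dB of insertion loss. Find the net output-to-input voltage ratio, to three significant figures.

30.2

Net gain = 16.8 + 23.5 + (−10.7) = 29.6 dB.
Voltage ratio = 10^(29.6/20) = 30.2.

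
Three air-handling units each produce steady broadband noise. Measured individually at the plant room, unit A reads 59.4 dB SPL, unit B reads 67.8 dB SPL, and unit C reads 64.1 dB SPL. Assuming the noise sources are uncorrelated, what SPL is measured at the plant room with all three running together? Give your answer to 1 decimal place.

Uncorrelated sources add in intensity (power), not in dB.
L_total = 10·log₁₀(10^(59.4/10) + 10^(67.8/10) + 10^(64.1/10)) = 10·log₁₀(9467000) = 69.8 dB SPL.

69.8 dB SPL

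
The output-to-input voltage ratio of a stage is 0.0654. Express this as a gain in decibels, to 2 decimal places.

Voltage ratio → dB uses the 20·log₁₀ form:
20·log₁₀(0.0654) = -23.69 dB.

-23.69 dB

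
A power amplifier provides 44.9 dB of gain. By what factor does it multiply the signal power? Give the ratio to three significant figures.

Power ratio = 10^(dB/10).
10^(44.9/10) = 10^(4.490) = 30900.

30900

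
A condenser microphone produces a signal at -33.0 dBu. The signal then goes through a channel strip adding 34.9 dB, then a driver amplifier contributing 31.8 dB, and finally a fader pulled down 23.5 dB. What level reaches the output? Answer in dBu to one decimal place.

Cascaded gains and losses add directly in dB.
-33.0 + 34.9 + 31.8 − 23.5 = +10.2 dBu.

+10.2 dBu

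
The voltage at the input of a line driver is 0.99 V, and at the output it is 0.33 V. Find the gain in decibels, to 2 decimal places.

Voltage ratio → dB uses the 20·log₁₀ form:
20·log₁₀(0.33/0.99) = 20·log₁₀(0.3333) = -9.54 dB.

-9.54 dB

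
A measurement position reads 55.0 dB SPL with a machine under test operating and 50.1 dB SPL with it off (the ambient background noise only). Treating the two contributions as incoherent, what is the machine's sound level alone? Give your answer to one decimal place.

Background correction is a power subtraction:
L_src = 10·log₁₀(10^(55.0/10) − 10^(50.1/10)) = 10·log₁₀(213900) = 53.3 dB SPL.

53.3 dB SPL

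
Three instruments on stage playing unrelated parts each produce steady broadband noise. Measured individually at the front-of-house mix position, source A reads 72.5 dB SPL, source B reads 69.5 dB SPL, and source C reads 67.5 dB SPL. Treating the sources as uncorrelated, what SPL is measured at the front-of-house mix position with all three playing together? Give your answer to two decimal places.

Uncorrelated sources add in intensity (power), not in dB.
L_total = 10·log₁₀(10^(72.5/10) + 10^(69.5/10) + 10^(67.5/10)) = 10·log₁₀(32320000) = 75.09 dB SPL.

75.09 dB SPL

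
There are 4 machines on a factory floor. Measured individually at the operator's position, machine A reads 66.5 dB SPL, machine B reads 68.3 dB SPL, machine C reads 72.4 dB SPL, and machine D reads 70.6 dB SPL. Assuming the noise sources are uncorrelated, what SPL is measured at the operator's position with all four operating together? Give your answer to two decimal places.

76.03 dB SPL

Add the sources as powers (linear), then convert back to dB:
L_total = 10·log₁₀(10^(66.5/10) + 10^(68.3/10) + 10^(72.4/10) + 10^(70.6/10)) = 10·log₁₀(40090000) = 76.03 dB SPL.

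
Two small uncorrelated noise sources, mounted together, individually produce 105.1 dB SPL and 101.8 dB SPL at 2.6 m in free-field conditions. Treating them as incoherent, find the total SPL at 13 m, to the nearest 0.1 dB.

Combined at 2.6 m: 10·log₁₀(10^(105.1/10)+10^(101.8/10)) = 106.77 dB SPL.
Then apply −20·log₁₀(13/2.6) = -13.98 dB → 92.8 dB SPL.

92.8 dB SPL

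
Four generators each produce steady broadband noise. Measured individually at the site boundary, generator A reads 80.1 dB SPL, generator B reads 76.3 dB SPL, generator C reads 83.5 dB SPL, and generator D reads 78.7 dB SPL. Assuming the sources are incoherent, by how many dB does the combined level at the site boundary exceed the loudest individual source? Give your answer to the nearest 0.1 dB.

3.0 dB

Add the sources as powers (linear), then convert back to dB:
L_total = 10·log₁₀(10^(80.1/10) + 10^(76.3/10) + 10^(83.5/10) + 10^(78.7/10)) = 86.46 dB SPL.
Excess over the loudest (83.5 dB): 86.46 − 83.5 = 3.0 dB.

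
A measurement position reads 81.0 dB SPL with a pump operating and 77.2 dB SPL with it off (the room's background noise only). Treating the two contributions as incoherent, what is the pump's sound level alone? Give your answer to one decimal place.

78.7 dB SPL

Subtract intensities: L_src = 10·log₁₀(10^(L_total/10) − 10^(L_bg/10)).
L_src = 10·log₁₀(10^(81.0/10) − 10^(77.2/10)) = 10·log₁₀(73410000) = 78.7 dB SPL.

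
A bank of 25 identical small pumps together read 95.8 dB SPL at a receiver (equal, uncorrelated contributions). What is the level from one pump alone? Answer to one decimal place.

81.8 dB SPL

25 equal incoherent sources add 10·log₁₀(25) = 13.98 dB over one source.
L_one = 95.8 − 13.98 = 81.8 dB SPL.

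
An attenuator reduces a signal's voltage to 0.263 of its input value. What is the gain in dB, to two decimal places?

-11.60 dB

Voltage ratio → dB uses the 20·log₁₀ form:
20·log₁₀(0.263) = -11.60 dB.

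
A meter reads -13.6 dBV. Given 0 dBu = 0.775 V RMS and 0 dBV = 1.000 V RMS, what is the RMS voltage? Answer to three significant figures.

0.209 V

V = 1.000 V × 10^(-13.6/20).
= 1.000 × 0.2089 = 0.209 V.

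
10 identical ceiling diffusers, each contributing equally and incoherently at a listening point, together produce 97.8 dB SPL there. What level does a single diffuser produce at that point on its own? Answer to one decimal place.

87.8 dB SPL

10 equal incoherent sources add 10·log₁₀(10) = 10.00 dB over one source.
L_one = 97.8 − 10.00 = 87.8 dB SPL.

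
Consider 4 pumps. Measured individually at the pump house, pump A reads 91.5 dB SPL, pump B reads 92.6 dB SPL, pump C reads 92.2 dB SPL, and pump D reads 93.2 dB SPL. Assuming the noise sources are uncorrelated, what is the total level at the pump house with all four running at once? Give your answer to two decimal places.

Uncorrelated sources add in intensity (power), not in dB.
L_total = 10·log₁₀(10^(91.5/10) + 10^(92.6/10) + 10^(92.2/10) + 10^(93.2/10)) = 10·log₁₀(6981000000) = 98.44 dB SPL.

98.44 dB SPL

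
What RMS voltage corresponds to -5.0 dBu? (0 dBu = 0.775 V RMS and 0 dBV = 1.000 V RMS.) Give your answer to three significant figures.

V = 0.775 V × 10^(-5.0/20).
= 0.775 × 0.5623 = 0.436 V.

0.436 V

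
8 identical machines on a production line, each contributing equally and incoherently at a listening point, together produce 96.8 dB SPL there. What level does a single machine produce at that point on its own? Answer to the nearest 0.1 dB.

8 equal incoherent sources add 10·log₁₀(8) = 9.03 dB over one source.
L_one = 96.8 − 9.03 = 87.8 dB SPL.

87.8 dB SPL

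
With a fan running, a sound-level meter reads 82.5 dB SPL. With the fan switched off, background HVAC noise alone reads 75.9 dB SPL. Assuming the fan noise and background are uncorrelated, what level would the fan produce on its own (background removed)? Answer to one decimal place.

Subtract intensities: L_src = 10·log₁₀(10^(L_total/10) − 10^(L_bg/10)).
L_src = 10·log₁₀(10^(82.5/10) − 10^(75.9/10)) = 10·log₁₀(138900000) = 81.4 dB SPL.

81.4 dB SPL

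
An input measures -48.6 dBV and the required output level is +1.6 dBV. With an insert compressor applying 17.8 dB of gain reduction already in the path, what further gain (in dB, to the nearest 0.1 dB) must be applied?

68.0 dB

The required make-up gain is the shortfall in the dB sum.
G = +1.6 − (-48.6) + 17.8 = 68.0 dB.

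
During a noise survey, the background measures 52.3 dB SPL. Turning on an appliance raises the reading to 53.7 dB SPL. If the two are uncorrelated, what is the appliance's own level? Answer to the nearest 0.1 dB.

48.1 dB SPL

Remove the background by subtracting linear intensities:
L_src = 10·log₁₀(10^(53.7/10) − 10^(52.3/10)) = 10·log₁₀(64600) = 48.1 dB SPL.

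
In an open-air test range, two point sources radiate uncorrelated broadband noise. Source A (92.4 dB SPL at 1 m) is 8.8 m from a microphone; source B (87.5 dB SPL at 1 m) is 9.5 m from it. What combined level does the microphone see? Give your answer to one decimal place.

At the listener: L_A = 92.4 − 20·log₁₀(8.8) = 73.51 dB; L_B = 87.5 − 20·log₁₀(9.5) = 67.95 dB.
Combined: 10·log₁₀(10^(73.51/10)+10^(67.95/10)) = 74.6 dB SPL.

74.6 dB SPL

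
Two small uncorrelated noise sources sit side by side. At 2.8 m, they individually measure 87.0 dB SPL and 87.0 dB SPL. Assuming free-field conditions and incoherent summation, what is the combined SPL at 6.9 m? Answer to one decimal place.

82.2 dB SPL

Combined at 2.8 m: 10·log₁₀(10^(87.0/10)+10^(87.0/10)) = 90.01 dB SPL.
Then apply −20·log₁₀(6.9/2.8) = -7.83 dB → 82.2 dB SPL.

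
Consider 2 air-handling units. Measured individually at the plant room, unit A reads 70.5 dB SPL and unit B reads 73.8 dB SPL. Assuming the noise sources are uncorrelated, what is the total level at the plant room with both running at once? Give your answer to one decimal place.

Add the sources as powers (linear), then convert back to dB:
L_total = 10·log₁₀(10^(70.5/10) + 10^(73.8/10)) = 10·log₁₀(35210000) = 75.5 dB SPL.

75.5 dB SPL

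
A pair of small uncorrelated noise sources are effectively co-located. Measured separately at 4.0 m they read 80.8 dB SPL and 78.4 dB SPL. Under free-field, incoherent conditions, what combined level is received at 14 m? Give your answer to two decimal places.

Combined at 4.0 m: 10·log₁₀(10^(80.8/10)+10^(78.4/10)) = 82.774 dB SPL.
Then apply −20·log₁₀(14/4.0) = -10.881 dB → 71.89 dB SPL.

71.89 dB SPL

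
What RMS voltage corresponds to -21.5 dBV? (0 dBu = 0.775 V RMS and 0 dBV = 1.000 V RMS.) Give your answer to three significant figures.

V = 1.000 V × 10^(-21.5/20).
= 1.000 × 0.08414 = 0.0841 V.

0.0841 V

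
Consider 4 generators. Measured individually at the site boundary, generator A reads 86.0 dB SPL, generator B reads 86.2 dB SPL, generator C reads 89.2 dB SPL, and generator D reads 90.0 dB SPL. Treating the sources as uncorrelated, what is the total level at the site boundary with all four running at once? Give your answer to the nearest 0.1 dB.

Incoherent sources sum as intensities:
L_total = 10·log₁₀(10^(86.0/10) + 10^(86.2/10) + 10^(89.2/10) + 10^(90.0/10)) = 10·log₁₀(2647000000) = 94.2 dB SPL.

94.2 dB SPL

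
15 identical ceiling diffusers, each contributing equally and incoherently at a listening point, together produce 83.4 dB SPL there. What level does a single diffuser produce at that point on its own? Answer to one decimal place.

15 equal incoherent sources add 10·log₁₀(15) = 11.76 dB over one source.
L_one = 83.4 − 11.76 = 71.6 dB SPL.

71.6 dB SPL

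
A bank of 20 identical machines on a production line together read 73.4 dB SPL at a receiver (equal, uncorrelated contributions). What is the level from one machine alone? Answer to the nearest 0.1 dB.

20 equal incoherent sources add 10·log₁₀(20) = 13.01 dB over one source.
L_one = 73.4 − 13.01 = 60.4 dB SPL.

60.4 dB SPL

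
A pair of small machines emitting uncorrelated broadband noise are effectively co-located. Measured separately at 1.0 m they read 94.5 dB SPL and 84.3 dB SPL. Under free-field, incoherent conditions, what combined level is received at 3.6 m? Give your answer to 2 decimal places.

Combined at 1.0 m: 10·log₁₀(10^(94.5/10)+10^(84.3/10)) = 94.896 dB SPL.
Then apply −20·log₁₀(3.6/1.0) = -11.126 dB → 83.77 dB SPL.

83.77 dB SPL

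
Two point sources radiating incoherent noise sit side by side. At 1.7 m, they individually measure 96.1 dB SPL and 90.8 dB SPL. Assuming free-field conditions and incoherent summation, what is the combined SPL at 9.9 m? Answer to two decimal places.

Combined at 1.7 m: 10·log₁₀(10^(96.1/10)+10^(90.8/10)) = 97.223 dB SPL.
Then apply −20·log₁₀(9.9/1.7) = -15.304 dB → 81.92 dB SPL.

81.92 dB SPL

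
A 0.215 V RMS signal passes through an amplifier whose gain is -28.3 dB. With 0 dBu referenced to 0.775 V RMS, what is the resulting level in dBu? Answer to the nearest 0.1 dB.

Input level: 20·log₁₀(0.215/0.775) = -11.14 dBu.
Output: -11.14 − 28.3 = -39.4 dBu.

-39.4 dBu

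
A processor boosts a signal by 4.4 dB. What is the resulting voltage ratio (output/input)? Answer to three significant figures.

Voltage ratio = 10^(dB/20).
10^(4.4/20) = 10^(0.2200) = 1.66.

1.66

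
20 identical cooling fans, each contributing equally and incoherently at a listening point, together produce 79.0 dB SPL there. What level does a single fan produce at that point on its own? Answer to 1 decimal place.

66.0 dB SPL

20 equal incoherent sources add 10·log₁₀(20) = 13.01 dB over one source.
L_one = 79.0 − 13.01 = 66.0 dB SPL.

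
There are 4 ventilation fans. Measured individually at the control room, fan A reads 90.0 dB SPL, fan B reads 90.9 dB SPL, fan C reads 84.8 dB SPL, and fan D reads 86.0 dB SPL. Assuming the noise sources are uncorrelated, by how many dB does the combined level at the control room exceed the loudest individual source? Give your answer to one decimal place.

3.8 dB

Add the sources as powers (linear), then convert back to dB:
L_total = 10·log₁₀(10^(90.0/10) + 10^(90.9/10) + 10^(84.8/10) + 10^(86.0/10)) = 94.67 dB SPL.
Excess over the loudest (90.9 dB): 94.67 − 90.9 = 3.8 dB.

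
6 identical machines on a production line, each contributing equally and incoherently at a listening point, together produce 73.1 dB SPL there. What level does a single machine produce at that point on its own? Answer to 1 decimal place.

6 equal incoherent sources add 10·log₁₀(6) = 7.78 dB over one source.
L_one = 73.1 − 7.78 = 65.3 dB SPL.

65.3 dB SPL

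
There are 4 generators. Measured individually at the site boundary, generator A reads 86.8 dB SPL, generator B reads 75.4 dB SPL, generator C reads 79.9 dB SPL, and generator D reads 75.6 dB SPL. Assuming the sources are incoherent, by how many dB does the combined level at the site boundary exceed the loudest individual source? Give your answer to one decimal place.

Incoherent sources sum as intensities:
L_total = 10·log₁₀(10^(86.8/10) + 10^(75.4/10) + 10^(79.9/10) + 10^(75.6/10)) = 88.11 dB SPL.
Excess over the loudest (86.8 dB): 88.11 − 86.8 = 1.3 dB.

1.3 dB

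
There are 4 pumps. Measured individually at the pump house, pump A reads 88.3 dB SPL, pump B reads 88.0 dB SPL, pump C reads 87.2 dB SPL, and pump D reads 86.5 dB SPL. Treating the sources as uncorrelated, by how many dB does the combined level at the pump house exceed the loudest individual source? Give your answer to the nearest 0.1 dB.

5.3 dB

Add the sources as powers (linear), then convert back to dB:
L_total = 10·log₁₀(10^(88.3/10) + 10^(88.0/10) + 10^(87.2/10) + 10^(86.5/10)) = 93.58 dB SPL.
Excess over the loudest (88.3 dB): 93.58 − 88.3 = 5.3 dB.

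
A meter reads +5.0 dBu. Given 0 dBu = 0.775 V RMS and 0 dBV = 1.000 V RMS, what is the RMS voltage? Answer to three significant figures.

1.38 V

V = 0.775 V × 10^(+5.0/20).
= 0.775 × 1.778 = 1.38 V.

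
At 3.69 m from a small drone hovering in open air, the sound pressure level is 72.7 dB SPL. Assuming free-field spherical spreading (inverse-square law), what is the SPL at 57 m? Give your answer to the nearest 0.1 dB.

Inverse-square spreading gives ΔL = −20·log₁₀(d₂/d₁).
ΔL = −20·log₁₀(57/3.69) = -23.78 dB, so L₂ = 72.7 + (-23.78) = 48.9 dB SPL.

48.9 dB SPL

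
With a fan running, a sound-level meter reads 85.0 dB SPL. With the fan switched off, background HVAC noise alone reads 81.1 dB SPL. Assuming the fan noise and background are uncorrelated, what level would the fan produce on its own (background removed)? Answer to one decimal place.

Remove the background by subtracting linear intensities:
L_src = 10·log₁₀(10^(85.0/10) − 10^(81.1/10)) = 10·log₁₀(187400000) = 82.7 dB SPL.

82.7 dB SPL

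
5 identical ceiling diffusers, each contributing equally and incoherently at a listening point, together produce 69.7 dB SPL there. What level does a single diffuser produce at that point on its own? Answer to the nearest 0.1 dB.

62.7 dB SPL

5 equal incoherent sources add 10·log₁₀(5) = 6.99 dB over one source.
L_one = 69.7 − 6.99 = 62.7 dB SPL.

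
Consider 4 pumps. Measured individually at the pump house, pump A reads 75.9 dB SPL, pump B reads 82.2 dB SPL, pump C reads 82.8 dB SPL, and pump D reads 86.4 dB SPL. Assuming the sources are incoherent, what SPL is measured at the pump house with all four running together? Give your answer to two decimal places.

89.20 dB SPL

Add the sources as powers (linear), then convert back to dB:
L_total = 10·log₁₀(10^(75.9/10) + 10^(82.2/10) + 10^(82.8/10) + 10^(86.4/10)) = 10·log₁₀(831900000) = 89.20 dB SPL.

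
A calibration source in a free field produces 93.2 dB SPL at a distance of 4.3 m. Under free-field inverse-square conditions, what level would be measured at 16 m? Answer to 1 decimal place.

Inverse-square spreading gives ΔL = −20·log₁₀(d₂/d₁).
ΔL = −20·log₁₀(16/4.3) = -11.41 dB, so L₂ = 93.2 + (-11.41) = 81.8 dB SPL.

81.8 dB SPL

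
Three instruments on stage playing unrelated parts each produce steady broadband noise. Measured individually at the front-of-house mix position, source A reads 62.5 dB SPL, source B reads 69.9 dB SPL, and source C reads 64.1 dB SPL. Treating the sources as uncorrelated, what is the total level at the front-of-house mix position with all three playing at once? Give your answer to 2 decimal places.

Incoherent sources sum as intensities:
L_total = 10·log₁₀(10^(62.5/10) + 10^(69.9/10) + 10^(64.1/10)) = 10·log₁₀(14120000) = 71.50 dB SPL.

71.50 dB SPL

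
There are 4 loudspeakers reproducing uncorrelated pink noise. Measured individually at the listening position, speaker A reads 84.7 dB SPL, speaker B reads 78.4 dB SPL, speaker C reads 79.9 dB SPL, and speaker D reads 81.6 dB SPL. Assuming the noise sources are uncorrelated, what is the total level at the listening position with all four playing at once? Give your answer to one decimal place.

87.8 dB SPL

Uncorrelated sources add in intensity (power), not in dB.
L_total = 10·log₁₀(10^(84.7/10) + 10^(78.4/10) + 10^(79.9/10) + 10^(81.6/10)) = 10·log₁₀(606600000) = 87.8 dB SPL.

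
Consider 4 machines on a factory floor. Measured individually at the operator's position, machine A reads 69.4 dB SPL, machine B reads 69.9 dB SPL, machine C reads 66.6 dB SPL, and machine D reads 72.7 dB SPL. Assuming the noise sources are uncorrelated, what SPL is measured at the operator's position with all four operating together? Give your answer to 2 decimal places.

76.20 dB SPL

Incoherent sources sum as intensities:
L_total = 10·log₁₀(10^(69.4/10) + 10^(69.9/10) + 10^(66.6/10) + 10^(72.7/10)) = 10·log₁₀(41670000) = 76.20 dB SPL.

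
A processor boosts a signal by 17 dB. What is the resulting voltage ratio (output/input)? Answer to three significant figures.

Voltage ratio = 10^(dB/20).
10^(17/20) = 10^(0.8500) = 7.08.

7.08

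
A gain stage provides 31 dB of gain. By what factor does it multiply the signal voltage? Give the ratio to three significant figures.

Voltage ratio = 10^(dB/20).
10^(31/20) = 10^(1.550) = 35.5.

35.5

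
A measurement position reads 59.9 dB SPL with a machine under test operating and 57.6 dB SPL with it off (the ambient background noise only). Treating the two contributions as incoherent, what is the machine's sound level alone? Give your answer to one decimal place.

56.0 dB SPL

Remove the background by subtracting linear intensities:
L_src = 10·log₁₀(10^(59.9/10) − 10^(57.6/10)) = 10·log₁₀(401800) = 56.0 dB SPL.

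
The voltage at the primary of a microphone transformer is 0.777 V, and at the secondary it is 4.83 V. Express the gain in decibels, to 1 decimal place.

Voltage ratio → dB uses the 20·log₁₀ form:
20·log₁₀(4.83/0.777) = 20·log₁₀(6.216) = 15.9 dB.

15.9 dB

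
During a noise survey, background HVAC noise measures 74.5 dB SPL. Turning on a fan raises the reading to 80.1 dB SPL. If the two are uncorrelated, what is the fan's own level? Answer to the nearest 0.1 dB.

Remove the background by subtracting linear intensities:
L_src = 10·log₁₀(10^(80.1/10) − 10^(74.5/10)) = 10·log₁₀(74150000) = 78.7 dB SPL.

78.7 dB SPL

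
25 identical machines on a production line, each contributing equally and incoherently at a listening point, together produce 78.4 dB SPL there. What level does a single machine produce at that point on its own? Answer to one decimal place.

25 equal incoherent sources add 10·log₁₀(25) = 13.98 dB over one source.
L_one = 78.4 − 13.98 = 64.4 dB SPL.

64.4 dB SPL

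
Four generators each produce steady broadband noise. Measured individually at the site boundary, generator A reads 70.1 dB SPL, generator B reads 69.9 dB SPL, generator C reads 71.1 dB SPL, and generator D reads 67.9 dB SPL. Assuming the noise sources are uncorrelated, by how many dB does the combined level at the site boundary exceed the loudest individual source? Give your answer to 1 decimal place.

Uncorrelated sources add in intensity (power), not in dB.
L_total = 10·log₁₀(10^(70.1/10) + 10^(69.9/10) + 10^(71.1/10) + 10^(67.9/10)) = 75.92 dB SPL.
Excess over the loudest (71.1 dB): 75.92 − 71.1 = 4.8 dB.

4.8 dB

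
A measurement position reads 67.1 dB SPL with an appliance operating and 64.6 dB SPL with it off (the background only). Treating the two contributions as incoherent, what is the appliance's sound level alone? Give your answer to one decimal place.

63.5 dB SPL

Remove the background by subtracting linear intensities:
L_src = 10·log₁₀(10^(67.1/10) − 10^(64.6/10)) = 10·log₁₀(2245000) = 63.5 dB SPL.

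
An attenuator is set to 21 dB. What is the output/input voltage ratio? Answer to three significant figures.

Voltage ratio = 10^(dB/20).
10^(-21/20) = 10^(-1.050) = 0.0891.

0.0891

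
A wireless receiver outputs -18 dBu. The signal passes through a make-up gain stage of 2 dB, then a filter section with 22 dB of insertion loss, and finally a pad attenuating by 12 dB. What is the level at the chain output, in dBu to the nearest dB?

-50 dBu

Cascaded gains and losses add directly in dB.
-18 + 2 − 22 − 12 = -50 dBu.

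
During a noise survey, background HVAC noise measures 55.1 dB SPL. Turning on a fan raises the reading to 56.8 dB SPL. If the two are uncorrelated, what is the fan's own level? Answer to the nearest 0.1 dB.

51.9 dB SPL

Subtract intensities: L_src = 10·log₁₀(10^(L_total/10) − 10^(L_bg/10)).
L_src = 10·log₁₀(10^(56.8/10) − 10^(55.1/10)) = 10·log₁₀(155000) = 51.9 dB SPL.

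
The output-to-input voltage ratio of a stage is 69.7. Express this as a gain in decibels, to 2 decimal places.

36.86 dB

For a voltage ratio, dB = 20·log₁₀(V₂/V₁).
20·log₁₀(69.7) = 36.86 dB.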